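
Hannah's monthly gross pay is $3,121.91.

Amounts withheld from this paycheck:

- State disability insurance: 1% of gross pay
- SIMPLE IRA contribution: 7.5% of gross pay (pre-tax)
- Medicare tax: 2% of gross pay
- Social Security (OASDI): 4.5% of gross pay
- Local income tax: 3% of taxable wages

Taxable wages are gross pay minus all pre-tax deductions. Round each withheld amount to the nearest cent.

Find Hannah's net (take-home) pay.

SIMPLE IRA contribution: $3,121.91 × 0.075 = $234.14
Taxable wages = $3,121.91 − $234.14 = $2,887.77
Local income tax: $2,887.77 × 0.03 = $86.63
Medicare tax: $3,121.91 × 0.02 = $62.44
State disability insurance: $3,121.91 × 0.01 = $31.22
Social Security (OASDI): $3,121.91 × 0.045 = $140.49
Total deductions = $234.14 + $86.63 + $62.44 + $31.22 + $140.49 = $554.92
Net pay = $3,121.91 − $554.92 = $2,566.99

$2,566.99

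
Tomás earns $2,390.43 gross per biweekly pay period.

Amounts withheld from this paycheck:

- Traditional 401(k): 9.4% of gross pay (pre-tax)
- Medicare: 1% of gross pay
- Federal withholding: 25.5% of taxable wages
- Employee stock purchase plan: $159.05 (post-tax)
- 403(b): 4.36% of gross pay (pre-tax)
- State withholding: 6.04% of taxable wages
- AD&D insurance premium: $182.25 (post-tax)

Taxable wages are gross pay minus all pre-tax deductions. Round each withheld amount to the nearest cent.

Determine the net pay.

403(b): $2,390.43 × 0.0436 = $104.22
Traditional 401(k): $2,390.43 × 0.094 = $224.70
Pre-tax total = $104.22 + $224.70 = $328.92
Taxable wages = $2,390.43 − $328.92 = $2,061.51
State withholding: $2,061.51 × 0.0604 = $124.52
Federal withholding: $2,061.51 × 0.255 = $525.69
Medicare: $2,390.43 × 0.01 = $23.90
Employee stock purchase plan: $159.05
AD&D insurance premium: $182.25
Total deductions = $104.22 + $224.70 + $124.52 + $525.69 + $23.90 + $159.05 + $182.25 = $1,344.33
Net pay = $2,390.43 − $1,344.33 = $1,046.10

$1,046.10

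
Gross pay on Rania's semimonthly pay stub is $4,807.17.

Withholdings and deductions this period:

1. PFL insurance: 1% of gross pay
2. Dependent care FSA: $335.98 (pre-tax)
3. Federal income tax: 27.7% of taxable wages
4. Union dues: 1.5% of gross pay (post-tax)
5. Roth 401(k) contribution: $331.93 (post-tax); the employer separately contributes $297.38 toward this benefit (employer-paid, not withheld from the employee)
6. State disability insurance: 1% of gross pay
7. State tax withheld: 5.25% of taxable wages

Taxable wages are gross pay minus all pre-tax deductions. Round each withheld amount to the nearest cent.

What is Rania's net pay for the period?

$2,497.75

Dependent care FSA: $335.98
Taxable wages = $4,807.17 − $335.98 = $4,471.19
Federal income tax: $4,471.19 × 0.277 = $1,238.52
State tax withheld: $4,471.19 × 0.0525 = $234.74
PFL insurance: $4,807.17 × 0.01 = $48.07
State disability insurance: $4,807.17 × 0.01 = $48.07
Roth 401(k) contribution: $331.93
Union dues: $4,807.17 × 0.015 = $72.11
(Employer's $297.38 toward Roth 401(k) contribution is not withheld from the employee.)
Total deductions = $335.98 + $1,238.52 + $234.74 + $48.07 + $48.07 + $331.93 + $72.11 = $2,309.42
Net pay = $4,807.17 − $2,309.42 = $2,497.75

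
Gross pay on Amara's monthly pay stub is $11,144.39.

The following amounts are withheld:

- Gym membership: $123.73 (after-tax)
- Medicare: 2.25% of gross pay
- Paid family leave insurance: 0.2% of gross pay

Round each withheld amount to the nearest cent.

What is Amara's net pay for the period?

$10,747.62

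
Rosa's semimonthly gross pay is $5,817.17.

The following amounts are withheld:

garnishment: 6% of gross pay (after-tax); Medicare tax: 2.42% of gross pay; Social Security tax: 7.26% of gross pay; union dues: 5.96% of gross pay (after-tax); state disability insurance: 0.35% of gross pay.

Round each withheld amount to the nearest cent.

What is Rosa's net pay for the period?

State disability insurance: $5,817.17 × 0.0035 = $20.36
Social Security tax: $5,817.17 × 0.0726 = $422.33
Medicare tax: $5,817.17 × 0.0242 = $140.78
Garnishment: $5,817.17 × 0.06 = $349.03
Union dues: $5,817.17 × 0.0596 = $346.70
Total deductions = $20.36 + $422.33 + $140.78 + $349.03 + $346.70 = $1,279.20
Net pay = $5,817.17 − $1,279.20 = $4,537.97

$4,537.97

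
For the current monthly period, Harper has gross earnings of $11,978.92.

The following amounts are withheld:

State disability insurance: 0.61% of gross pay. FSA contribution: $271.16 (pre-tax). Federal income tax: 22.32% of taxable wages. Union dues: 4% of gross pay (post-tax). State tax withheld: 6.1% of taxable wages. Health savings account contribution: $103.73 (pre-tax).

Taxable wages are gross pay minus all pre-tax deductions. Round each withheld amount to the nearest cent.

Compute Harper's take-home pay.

Health savings account contribution: $103.73
FSA contribution: $271.16
Pre-tax total = $103.73 + $271.16 = $374.89
Taxable wages = $11,978.92 − $374.89 = $11,604.03
Federal income tax: $11,604.03 × 0.2232 = $2,590.02
State tax withheld: $11,604.03 × 0.061 = $707.85
State disability insurance: $11,978.92 × 0.0061 = $73.07
Union dues: $11,978.92 × 0.04 = $479.16
Total deductions = $103.73 + $271.16 + $2,590.02 + $707.85 + $73.07 + $479.16 = $4,224.99
Net pay = $11,978.92 − $4,224.99 = $7,753.93

$7,753.93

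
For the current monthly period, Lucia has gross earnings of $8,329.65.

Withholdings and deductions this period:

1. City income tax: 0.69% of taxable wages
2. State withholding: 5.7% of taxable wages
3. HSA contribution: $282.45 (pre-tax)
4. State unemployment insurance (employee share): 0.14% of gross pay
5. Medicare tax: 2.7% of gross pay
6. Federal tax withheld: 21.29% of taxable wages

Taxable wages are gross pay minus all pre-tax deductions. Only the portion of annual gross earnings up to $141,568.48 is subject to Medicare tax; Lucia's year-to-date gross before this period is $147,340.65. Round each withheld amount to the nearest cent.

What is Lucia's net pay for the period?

$5,808.07

HSA contribution: $282.45
Taxable wages = $8,329.65 − $282.45 = $8,047.20
State withholding: $8,047.20 × 0.057 = $458.69
Federal tax withheld: $8,047.20 × 0.2129 = $1,713.25
City income tax: $8,047.20 × 0.0069 = $55.53
Medicare tax: annual cap $141,568.48 already reached (YTD $147,340.65), so $0.00
State unemployment insurance (employee share): $8,329.65 × 0.0014 = $11.66
Total deductions = $282.45 + $458.69 + $1,713.25 + $55.53 + $0.00 + $11.66 = $2,521.58
Net pay = $8,329.65 − $2,521.58 = $5,808.07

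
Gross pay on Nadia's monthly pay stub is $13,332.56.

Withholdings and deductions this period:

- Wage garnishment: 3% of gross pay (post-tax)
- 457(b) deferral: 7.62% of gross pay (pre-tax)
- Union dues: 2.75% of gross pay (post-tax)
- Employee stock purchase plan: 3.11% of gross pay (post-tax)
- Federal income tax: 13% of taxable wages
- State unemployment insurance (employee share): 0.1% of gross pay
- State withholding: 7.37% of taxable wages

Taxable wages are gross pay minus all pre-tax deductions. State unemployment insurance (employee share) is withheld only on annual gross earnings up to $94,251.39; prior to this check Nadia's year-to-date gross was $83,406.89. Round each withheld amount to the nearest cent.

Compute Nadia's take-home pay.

457(b) deferral: $13,332.56 × 0.0762 = $1,015.94
Taxable wages = $13,332.56 − $1,015.94 = $12,316.62
State withholding: $12,316.62 × 0.0737 = $907.73
Federal income tax: $12,316.62 × 0.13 = $1,601.16
State unemployment insurance (employee share): only $94,251.39 − $83,406.89 = $10,844.50 of this check is subject → $10,844.50 × 0.001 = $10.84
Employee stock purchase plan: $13,332.56 × 0.0311 = $414.64
Wage garnishment: $13,332.56 × 0.03 = $399.98
Union dues: $13,332.56 × 0.0275 = $366.65
Total deductions = $1,015.94 + $907.73 + $1,601.16 + $10.84 + $414.64 + $399.98 + $366.65 = $4,716.94
Net pay = $13,332.56 − $4,716.94 = $8,615.62

$8,615.62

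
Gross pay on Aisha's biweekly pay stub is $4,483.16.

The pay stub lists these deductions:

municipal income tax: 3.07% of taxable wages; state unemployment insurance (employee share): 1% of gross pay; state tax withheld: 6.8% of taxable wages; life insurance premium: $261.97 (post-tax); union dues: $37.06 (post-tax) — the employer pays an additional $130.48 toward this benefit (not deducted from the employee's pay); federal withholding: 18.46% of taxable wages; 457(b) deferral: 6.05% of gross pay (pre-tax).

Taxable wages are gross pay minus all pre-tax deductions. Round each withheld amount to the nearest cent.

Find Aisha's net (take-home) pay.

$2,674.83

457(b) deferral: $4,483.16 × 0.0605 = $271.23
Taxable wages = $4,483.16 − $271.23 = $4,211.93
Federal withholding: $4,211.93 × 0.1846 = $777.52
State tax withheld: $4,211.93 × 0.068 = $286.41
Municipal income tax: $4,211.93 × 0.0307 = $129.31
State unemployment insurance (employee share): $4,483.16 × 0.01 = $44.83
Life insurance premium: $261.97
Union dues: $37.06
(Employer's $130.48 toward union dues is not withheld from the employee.)
Total deductions = $271.23 + $777.52 + $286.41 + $129.31 + $44.83 + $261.97 + $37.06 = $1,808.33
Net pay = $4,483.16 − $1,808.33 = $2,674.83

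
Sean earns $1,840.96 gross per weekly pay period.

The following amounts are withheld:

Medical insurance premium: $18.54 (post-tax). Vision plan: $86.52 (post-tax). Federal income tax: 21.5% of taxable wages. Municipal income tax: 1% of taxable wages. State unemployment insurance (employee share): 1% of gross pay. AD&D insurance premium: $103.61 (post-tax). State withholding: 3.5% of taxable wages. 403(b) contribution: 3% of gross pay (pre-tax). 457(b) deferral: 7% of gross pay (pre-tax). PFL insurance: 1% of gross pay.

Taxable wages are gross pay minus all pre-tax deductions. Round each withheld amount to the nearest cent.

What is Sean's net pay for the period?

$980.59

403(b) contribution: $1,840.96 × 0.03 = $55.23
457(b) deferral: $1,840.96 × 0.07 = $128.87
Pre-tax total = $55.23 + $128.87 = $184.10
Taxable wages = $1,840.96 − $184.10 = $1,656.86
Federal income tax: $1,656.86 × 0.215 = $356.22
Municipal income tax: $1,656.86 × 0.01 = $16.57
State withholding: $1,656.86 × 0.035 = $57.99
State unemployment insurance (employee share): $1,840.96 × 0.01 = $18.41
PFL insurance: $1,840.96 × 0.01 = $18.41
Vision plan: $86.52
AD&D insurance premium: $103.61
Medical insurance premium: $18.54
Total deductions = $55.23 + $128.87 + $356.22 + $16.57 + $57.99 + $18.41 + $18.41 + $86.52 + $103.61 + $18.54 = $860.37
Net pay = $1,840.96 − $860.37 = $980.59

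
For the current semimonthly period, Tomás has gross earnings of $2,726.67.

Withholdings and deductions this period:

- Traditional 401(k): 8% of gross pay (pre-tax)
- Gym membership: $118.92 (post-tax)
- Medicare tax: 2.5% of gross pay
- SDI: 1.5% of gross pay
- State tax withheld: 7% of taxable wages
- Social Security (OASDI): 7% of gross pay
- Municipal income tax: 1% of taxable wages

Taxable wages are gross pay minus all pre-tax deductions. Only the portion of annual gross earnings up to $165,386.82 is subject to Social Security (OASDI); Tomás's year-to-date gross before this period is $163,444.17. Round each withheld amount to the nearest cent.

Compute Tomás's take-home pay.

Traditional 401(k): $2,726.67 × 0.08 = $218.13
Taxable wages = $2,726.67 − $218.13 = $2,508.54
State tax withheld: $2,508.54 × 0.07 = $175.60
Municipal income tax: $2,508.54 × 0.01 = $25.09
Social Security (OASDI): only $165,386.82 − $163,444.17 = $1,942.65 of this check is subject → $1,942.65 × 0.07 = $135.99
Medicare tax: $2,726.67 × 0.025 = $68.17
SDI: $2,726.67 × 0.015 = $40.90
Gym membership: $118.92
Total deductions = $218.13 + $175.60 + $25.09 + $135.99 + $68.17 + $40.90 + $118.92 = $782.80
Net pay = $2,726.67 − $782.80 = $1,943.87

$1,943.87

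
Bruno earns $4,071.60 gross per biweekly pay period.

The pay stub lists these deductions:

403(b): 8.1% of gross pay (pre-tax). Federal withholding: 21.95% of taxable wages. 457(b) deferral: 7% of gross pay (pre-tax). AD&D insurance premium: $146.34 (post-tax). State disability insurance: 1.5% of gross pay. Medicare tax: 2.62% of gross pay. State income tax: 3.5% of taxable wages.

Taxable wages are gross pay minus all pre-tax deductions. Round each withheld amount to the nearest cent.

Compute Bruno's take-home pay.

$2,262.94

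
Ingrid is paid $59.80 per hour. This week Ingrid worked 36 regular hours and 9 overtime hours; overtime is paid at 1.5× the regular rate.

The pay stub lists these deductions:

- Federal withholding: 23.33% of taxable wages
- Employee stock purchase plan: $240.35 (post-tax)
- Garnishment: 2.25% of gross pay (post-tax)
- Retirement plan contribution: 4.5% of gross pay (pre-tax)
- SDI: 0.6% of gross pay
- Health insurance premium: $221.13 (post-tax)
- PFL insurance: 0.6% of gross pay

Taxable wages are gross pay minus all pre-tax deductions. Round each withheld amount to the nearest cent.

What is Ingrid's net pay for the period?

$1,603.78

Regular pay: 36 × $59.80 = $2,152.80
Overtime pay: 9 × $59.80 × 1.5 = $807.30
Gross pay = $2,152.80 + $807.30 = $2,960.10
Retirement plan contribution: $2,960.10 × 0.045 = $133.20
Taxable wages = $2,960.10 − $133.20 = $2,826.90
Federal withholding: $2,826.90 × 0.2333 = $659.52
PFL insurance: $2,960.10 × 0.006 = $17.76
SDI: $2,960.10 × 0.006 = $17.76
Health insurance premium: $221.13
Employee stock purchase plan: $240.35
Garnishment: $2,960.10 × 0.0225 = $66.60
Total deductions = $133.20 + $659.52 + $17.76 + $17.76 + $221.13 + $240.35 + $66.60 = $1,356.32
Net pay = $2,960.10 − $1,356.32 = $1,603.78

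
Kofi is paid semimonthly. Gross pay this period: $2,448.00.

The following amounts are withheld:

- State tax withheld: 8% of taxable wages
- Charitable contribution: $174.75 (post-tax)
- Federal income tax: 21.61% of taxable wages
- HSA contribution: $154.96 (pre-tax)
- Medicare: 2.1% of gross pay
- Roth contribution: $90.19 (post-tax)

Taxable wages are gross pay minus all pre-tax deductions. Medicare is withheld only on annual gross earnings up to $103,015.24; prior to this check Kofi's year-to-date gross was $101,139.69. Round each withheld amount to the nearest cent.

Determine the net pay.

HSA contribution: $154.96
Taxable wages = $2,448.00 − $154.96 = $2,293.04
State tax withheld: $2,293.04 × 0.08 = $183.44
Federal income tax: $2,293.04 × 0.2161 = $495.53
Medicare: only $103,015.24 − $101,139.69 = $1,875.55 of this check is subject → $1,875.55 × 0.021 = $39.39
Charitable contribution: $174.75
Roth contribution: $90.19
Total deductions = $154.96 + $183.44 + $495.53 + $39.39 + $174.75 + $90.19 = $1,138.26
Net pay = $2,448.00 − $1,138.26 = $1,309.74

$1,309.74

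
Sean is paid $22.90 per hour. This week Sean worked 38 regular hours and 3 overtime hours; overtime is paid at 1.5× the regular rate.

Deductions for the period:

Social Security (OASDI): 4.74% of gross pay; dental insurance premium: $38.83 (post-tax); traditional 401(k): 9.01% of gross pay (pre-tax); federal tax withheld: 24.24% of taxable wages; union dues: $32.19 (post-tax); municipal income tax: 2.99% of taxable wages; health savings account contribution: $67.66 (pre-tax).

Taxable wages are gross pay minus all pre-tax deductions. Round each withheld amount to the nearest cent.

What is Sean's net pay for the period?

Regular pay: 38 × $22.90 = $870.20
Overtime pay: 3 × $22.90 × 1.5 = $103.05
Gross pay = $870.20 + $103.05 = $973.25
Health savings account contribution: $67.66
Traditional 401(k): $973.25 × 0.0901 = $87.69
Pre-tax total = $67.66 + $87.69 = $155.35
Taxable wages = $973.25 − $155.35 = $817.90
Municipal income tax: $817.90 × 0.0299 = $24.46
Federal tax withheld: $817.90 × 0.2424 = $198.26
Social Security (OASDI): $973.25 × 0.0474 = $46.13
Union dues: $32.19
Dental insurance premium: $38.83
Total deductions = $67.66 + $87.69 + $24.46 + $198.26 + $46.13 + $32.19 + $38.83 = $495.22
Net pay = $973.25 − $495.22 = $478.03

$478.03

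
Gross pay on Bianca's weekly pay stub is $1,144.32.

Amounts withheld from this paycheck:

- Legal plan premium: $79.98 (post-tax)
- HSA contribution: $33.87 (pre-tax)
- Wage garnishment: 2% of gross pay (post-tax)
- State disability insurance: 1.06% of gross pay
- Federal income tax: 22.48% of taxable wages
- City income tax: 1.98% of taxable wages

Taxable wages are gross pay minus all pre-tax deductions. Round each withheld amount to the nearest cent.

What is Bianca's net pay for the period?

$723.83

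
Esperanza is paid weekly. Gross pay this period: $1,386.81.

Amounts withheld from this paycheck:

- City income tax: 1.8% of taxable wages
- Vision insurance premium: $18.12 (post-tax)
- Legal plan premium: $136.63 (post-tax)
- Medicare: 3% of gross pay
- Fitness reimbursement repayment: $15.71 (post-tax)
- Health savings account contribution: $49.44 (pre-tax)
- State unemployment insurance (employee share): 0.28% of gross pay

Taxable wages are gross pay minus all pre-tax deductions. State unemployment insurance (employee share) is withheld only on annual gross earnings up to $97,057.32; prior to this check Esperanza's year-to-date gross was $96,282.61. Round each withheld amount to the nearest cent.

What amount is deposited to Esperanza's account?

$1,099.07

Health savings account contribution: $49.44
Taxable wages = $1,386.81 − $49.44 = $1,337.37
City income tax: $1,337.37 × 0.018 = $24.07
State unemployment insurance (employee share): only $97,057.32 − $96,282.61 = $774.71 of this check is subject → $774.71 × 0.0028 = $2.17
Medicare: $1,386.81 × 0.03 = $41.60
Fitness reimbursement repayment: $15.71
Legal plan premium: $136.63
Vision insurance premium: $18.12
Total deductions = $49.44 + $24.07 + $2.17 + $41.60 + $15.71 + $136.63 + $18.12 = $287.74
Net pay = $1,386.81 − $287.74 = $1,099.07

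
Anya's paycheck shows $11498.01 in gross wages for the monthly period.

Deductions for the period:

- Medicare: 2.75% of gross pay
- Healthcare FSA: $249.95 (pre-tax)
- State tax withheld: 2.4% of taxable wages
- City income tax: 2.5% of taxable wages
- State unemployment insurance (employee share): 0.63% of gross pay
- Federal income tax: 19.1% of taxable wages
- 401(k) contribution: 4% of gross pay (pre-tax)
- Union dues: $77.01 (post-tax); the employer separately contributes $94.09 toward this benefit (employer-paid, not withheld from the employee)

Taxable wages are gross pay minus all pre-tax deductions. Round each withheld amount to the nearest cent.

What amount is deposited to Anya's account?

$7733.34

Healthcare FSA: $249.95
401(k) contribution: $11498.01 × 0.04 = $459.92
Pre-tax total = $249.95 + $459.92 = $709.87
Taxable wages = $11498.01 − $709.87 = $10788.14
City income tax: $10788.14 × 0.025 = $269.70
State tax withheld: $10788.14 × 0.024 = $258.92
Federal income tax: $10788.14 × 0.191 = $2060.53
Medicare: $11498.01 × 0.0275 = $316.20
State unemployment insurance (employee share): $11498.01 × 0.0063 = $72.44
Union dues: $77.01
(Employer's $94.09 toward union dues is not withheld from the employee.)
Total deductions = $249.95 + $459.92 + $269.70 + $258.92 + $2060.53 + $316.20 + $72.44 + $77.01 = $3764.67
Net pay = $11498.01 − $3764.67 = $7733.34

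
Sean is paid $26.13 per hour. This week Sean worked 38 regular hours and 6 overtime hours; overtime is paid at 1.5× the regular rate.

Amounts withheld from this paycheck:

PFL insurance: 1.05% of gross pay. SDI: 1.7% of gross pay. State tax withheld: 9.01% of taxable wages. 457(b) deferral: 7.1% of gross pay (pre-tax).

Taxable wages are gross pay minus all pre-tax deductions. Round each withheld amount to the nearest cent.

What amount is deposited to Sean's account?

Regular pay: 38 × $26.13 = $992.94
Overtime pay: 6 × $26.13 × 1.5 = $235.17
Gross pay = $992.94 + $235.17 = $1228.11
457(b) deferral: $1228.11 × 0.071 = $87.20
Taxable wages = $1228.11 − $87.20 = $1140.91
State tax withheld: $1140.91 × 0.0901 = $102.80
SDI: $1228.11 × 0.017 = $20.88
PFL insurance: $1228.11 × 0.0105 = $12.90
Total deductions = $87.20 + $102.80 + $20.88 + $12.90 = $223.78
Net pay = $1228.11 − $223.78 = $1004.33

$1004.33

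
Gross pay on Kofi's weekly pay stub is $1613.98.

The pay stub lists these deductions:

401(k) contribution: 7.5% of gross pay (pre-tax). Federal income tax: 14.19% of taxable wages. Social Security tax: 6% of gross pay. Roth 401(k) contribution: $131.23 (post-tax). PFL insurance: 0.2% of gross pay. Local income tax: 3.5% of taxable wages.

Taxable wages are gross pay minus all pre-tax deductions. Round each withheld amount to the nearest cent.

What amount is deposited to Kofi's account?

$997.53

401(k) contribution: $1613.98 × 0.075 = $121.05
Taxable wages = $1613.98 − $121.05 = $1492.93
Local income tax: $1492.93 × 0.035 = $52.25
Federal income tax: $1492.93 × 0.1419 = $211.85
PFL insurance: $1613.98 × 0.002 = $3.23
Social Security tax: $1613.98 × 0.06 = $96.84
Roth 401(k) contribution: $131.23
Total deductions = $121.05 + $52.25 + $211.85 + $3.23 + $96.84 + $131.23 = $616.45
Net pay = $1613.98 − $616.45 = $997.53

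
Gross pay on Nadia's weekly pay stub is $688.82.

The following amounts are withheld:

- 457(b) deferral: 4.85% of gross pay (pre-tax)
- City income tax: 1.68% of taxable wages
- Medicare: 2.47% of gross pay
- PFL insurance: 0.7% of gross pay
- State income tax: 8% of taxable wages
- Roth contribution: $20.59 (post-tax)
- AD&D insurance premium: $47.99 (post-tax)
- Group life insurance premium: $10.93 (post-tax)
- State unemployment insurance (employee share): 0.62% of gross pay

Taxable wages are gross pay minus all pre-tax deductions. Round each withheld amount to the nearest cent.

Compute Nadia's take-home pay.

$486.36

457(b) deferral: $688.82 × 0.0485 = $33.41
Taxable wages = $688.82 − $33.41 = $655.41
City income tax: $655.41 × 0.0168 = $11.01
State income tax: $655.41 × 0.08 = $52.43
PFL insurance: $688.82 × 0.007 = $4.82
Medicare: $688.82 × 0.0247 = $17.01
State unemployment insurance (employee share): $688.82 × 0.0062 = $4.27
AD&D insurance premium: $47.99
Roth contribution: $20.59
Group life insurance premium: $10.93
Total deductions = $33.41 + $11.01 + $52.43 + $4.82 + $17.01 + $4.27 + $47.99 + $20.59 + $10.93 = $202.46
Net pay = $688.82 − $202.46 = $486.36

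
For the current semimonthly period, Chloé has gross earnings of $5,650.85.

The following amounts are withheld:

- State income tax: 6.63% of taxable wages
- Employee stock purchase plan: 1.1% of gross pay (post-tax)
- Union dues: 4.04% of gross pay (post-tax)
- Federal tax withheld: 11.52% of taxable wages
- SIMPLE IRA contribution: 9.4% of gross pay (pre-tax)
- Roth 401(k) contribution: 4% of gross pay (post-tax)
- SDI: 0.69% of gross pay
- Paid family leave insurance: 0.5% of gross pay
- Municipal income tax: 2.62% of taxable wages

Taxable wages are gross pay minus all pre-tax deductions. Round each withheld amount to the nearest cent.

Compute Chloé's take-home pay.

$3,472.59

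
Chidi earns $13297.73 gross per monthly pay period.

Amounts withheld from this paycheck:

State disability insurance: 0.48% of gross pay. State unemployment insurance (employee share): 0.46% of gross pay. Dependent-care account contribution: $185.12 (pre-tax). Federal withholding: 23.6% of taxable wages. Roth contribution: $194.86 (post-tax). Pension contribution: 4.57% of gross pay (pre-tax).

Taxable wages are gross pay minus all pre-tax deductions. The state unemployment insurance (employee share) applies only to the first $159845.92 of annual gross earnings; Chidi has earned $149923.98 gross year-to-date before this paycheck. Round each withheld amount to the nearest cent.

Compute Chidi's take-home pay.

Pension contribution: $13297.73 × 0.0457 = $607.71
Dependent-care account contribution: $185.12
Pre-tax total = $607.71 + $185.12 = $792.83
Taxable wages = $13297.73 − $792.83 = $12504.90
Federal withholding: $12504.90 × 0.236 = $2951.16
State disability insurance: $13297.73 × 0.0048 = $63.83
State unemployment insurance (employee share): only $159845.92 − $149923.98 = $9921.94 of this check is subject → $9921.94 × 0.0046 = $45.64
Roth contribution: $194.86
Total deductions = $607.71 + $185.12 + $2951.16 + $63.83 + $45.64 + $194.86 = $4048.32
Net pay = $13297.73 − $4048.32 = $9249.41

$9249.41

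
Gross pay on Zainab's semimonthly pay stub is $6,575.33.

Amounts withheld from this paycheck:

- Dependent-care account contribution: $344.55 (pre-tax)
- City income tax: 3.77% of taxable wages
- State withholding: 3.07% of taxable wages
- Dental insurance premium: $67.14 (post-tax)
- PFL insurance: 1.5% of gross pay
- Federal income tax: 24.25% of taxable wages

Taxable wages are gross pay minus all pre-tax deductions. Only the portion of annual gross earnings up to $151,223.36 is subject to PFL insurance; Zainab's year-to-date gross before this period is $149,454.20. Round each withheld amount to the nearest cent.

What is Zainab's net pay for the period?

$4,199.96

Dependent-care account contribution: $344.55
Taxable wages = $6,575.33 − $344.55 = $6,230.78
City income tax: $6,230.78 × 0.0377 = $234.90
Federal income tax: $6,230.78 × 0.2425 = $1,510.96
State withholding: $6,230.78 × 0.0307 = $191.28
PFL insurance: only $151,223.36 − $149,454.20 = $1,769.16 of this check is subject → $1,769.16 × 0.015 = $26.54
Dental insurance premium: $67.14
Total deductions = $344.55 + $234.90 + $1,510.96 + $191.28 + $26.54 + $67.14 = $2,375.37
Net pay = $6,575.33 − $2,375.37 = $4,199.96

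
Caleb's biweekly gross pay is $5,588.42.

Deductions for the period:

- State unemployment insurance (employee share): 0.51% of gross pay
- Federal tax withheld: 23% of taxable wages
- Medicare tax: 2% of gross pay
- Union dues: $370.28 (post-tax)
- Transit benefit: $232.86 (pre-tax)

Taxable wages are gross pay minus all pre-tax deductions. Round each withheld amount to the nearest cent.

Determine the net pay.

Transit benefit: $232.86
Taxable wages = $5,588.42 − $232.86 = $5,355.56
Federal tax withheld: $5,355.56 × 0.23 = $1,231.78
Medicare tax: $5,588.42 × 0.02 = $111.77
State unemployment insurance (employee share): $5,588.42 × 0.0051 = $28.50
Union dues: $370.28
Total deductions = $232.86 + $1,231.78 + $111.77 + $28.50 + $370.28 = $1,975.19
Net pay = $5,588.42 − $1,975.19 = $3,613.23

$3,613.23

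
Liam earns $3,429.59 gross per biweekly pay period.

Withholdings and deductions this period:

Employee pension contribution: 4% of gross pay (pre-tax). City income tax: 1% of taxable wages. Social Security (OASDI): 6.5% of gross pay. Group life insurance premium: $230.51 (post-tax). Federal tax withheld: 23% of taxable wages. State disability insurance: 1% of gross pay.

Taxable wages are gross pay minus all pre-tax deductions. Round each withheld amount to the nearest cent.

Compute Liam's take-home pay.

$2,014.51

Employee pension contribution: $3,429.59 × 0.04 = $137.18
Taxable wages = $3,429.59 − $137.18 = $3,292.41
Federal tax withheld: $3,292.41 × 0.23 = $757.25
City income tax: $3,292.41 × 0.01 = $32.92
State disability insurance: $3,429.59 × 0.01 = $34.30
Social Security (OASDI): $3,429.59 × 0.065 = $222.92
Group life insurance premium: $230.51
Total deductions = $137.18 + $757.25 + $32.92 + $34.30 + $222.92 + $230.51 = $1,415.08
Net pay = $3,429.59 − $1,415.08 = $2,014.51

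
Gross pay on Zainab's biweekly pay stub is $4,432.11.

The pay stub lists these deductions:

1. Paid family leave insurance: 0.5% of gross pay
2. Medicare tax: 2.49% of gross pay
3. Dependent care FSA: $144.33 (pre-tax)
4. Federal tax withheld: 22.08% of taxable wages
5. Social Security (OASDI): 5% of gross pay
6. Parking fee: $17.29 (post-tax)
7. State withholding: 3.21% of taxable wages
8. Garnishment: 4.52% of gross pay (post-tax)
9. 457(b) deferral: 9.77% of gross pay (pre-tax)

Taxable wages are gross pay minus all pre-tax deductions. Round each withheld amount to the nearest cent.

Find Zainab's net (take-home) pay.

$2,308.14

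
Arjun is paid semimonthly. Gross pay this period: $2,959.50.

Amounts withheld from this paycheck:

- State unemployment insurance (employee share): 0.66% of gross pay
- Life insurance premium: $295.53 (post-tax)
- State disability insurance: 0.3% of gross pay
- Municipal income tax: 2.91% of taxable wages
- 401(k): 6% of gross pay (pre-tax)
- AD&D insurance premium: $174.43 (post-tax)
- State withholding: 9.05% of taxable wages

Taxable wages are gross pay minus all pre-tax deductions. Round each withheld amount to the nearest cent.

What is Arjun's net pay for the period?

$1,950.85

401(k): $2,959.50 × 0.06 = $177.57
Taxable wages = $2,959.50 − $177.57 = $2,781.93
State withholding: $2,781.93 × 0.0905 = $251.76
Municipal income tax: $2,781.93 × 0.0291 = $80.95
State disability insurance: $2,959.50 × 0.003 = $8.88
State unemployment insurance (employee share): $2,959.50 × 0.0066 = $19.53
Life insurance premium: $295.53
AD&D insurance premium: $174.43
Total deductions = $177.57 + $251.76 + $80.95 + $8.88 + $19.53 + $295.53 + $174.43 = $1,008.65
Net pay = $2,959.50 − $1,008.65 = $1,950.85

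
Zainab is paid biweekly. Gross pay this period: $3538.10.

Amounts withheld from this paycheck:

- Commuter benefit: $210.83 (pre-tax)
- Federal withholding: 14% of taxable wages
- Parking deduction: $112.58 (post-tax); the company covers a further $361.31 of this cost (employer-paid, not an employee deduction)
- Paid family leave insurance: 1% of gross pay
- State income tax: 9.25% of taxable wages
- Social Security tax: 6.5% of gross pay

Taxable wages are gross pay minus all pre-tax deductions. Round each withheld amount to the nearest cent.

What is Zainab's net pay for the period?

$2175.74

Commuter benefit: $210.83
Taxable wages = $3538.10 − $210.83 = $3327.27
Federal withholding: $3327.27 × 0.14 = $465.82
State income tax: $3327.27 × 0.0925 = $307.77
Social Security tax: $3538.10 × 0.065 = $229.98
Paid family leave insurance: $3538.10 × 0.01 = $35.38
Parking deduction: $112.58
(Employer's $361.31 toward parking deduction is not withheld from the employee.)
Total deductions = $210.83 + $465.82 + $307.77 + $229.98 + $35.38 + $112.58 = $1362.36
Net pay = $3538.10 − $1362.36 = $2175.74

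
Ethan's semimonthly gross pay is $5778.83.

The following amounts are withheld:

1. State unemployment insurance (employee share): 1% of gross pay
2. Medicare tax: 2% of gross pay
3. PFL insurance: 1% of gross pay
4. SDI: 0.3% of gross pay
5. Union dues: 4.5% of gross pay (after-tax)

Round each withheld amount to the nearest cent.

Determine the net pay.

State unemployment insurance (employee share): $5778.83 × 0.01 = $57.79
PFL insurance: $5778.83 × 0.01 = $57.79
SDI: $5778.83 × 0.003 = $17.34
Medicare tax: $5778.83 × 0.02 = $115.58
Union dues: $5778.83 × 0.045 = $260.05
Total deductions = $57.79 + $57.79 + $17.34 + $115.58 + $260.05 = $508.55
Net pay = $5778.83 − $508.55 = $5270.28

$5270.28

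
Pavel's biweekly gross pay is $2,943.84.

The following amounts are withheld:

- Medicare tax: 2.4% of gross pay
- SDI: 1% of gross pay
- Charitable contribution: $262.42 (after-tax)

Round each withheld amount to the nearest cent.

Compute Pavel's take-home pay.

SDI: $2,943.84 × 0.01 = $29.44
Medicare tax: $2,943.84 × 0.024 = $70.65
Charitable contribution: $262.42
Total deductions = $29.44 + $70.65 + $262.42 = $362.51
Net pay = $2,943.84 − $362.51 = $2,581.33

$2,581.33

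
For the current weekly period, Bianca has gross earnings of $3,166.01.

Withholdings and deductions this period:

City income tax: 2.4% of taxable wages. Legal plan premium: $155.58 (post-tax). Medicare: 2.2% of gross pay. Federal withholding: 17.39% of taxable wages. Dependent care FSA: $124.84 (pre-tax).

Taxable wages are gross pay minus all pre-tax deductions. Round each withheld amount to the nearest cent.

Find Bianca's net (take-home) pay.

$2,214.09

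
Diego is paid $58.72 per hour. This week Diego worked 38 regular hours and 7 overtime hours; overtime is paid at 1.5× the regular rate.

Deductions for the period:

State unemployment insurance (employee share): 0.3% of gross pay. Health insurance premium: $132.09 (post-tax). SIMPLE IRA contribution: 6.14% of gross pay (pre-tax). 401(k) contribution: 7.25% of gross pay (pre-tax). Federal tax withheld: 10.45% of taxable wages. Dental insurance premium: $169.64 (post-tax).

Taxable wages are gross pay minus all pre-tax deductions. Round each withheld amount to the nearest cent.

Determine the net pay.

Regular pay: 38 × $58.72 = $2,231.36
Overtime pay: 7 × $58.72 × 1.5 = $616.56
Gross pay = $2,231.36 + $616.56 = $2,847.92
401(k) contribution: $2,847.92 × 0.0725 = $206.47
SIMPLE IRA contribution: $2,847.92 × 0.0614 = $174.86
Pre-tax total = $206.47 + $174.86 = $381.33
Taxable wages = $2,847.92 − $381.33 = $2,466.59
Federal tax withheld: $2,466.59 × 0.1045 = $257.76
State unemployment insurance (employee share): $2,847.92 × 0.003 = $8.54
Dental insurance premium: $169.64
Health insurance premium: $132.09
Total deductions = $206.47 + $174.86 + $257.76 + $8.54 + $169.64 + $132.09 = $949.36
Net pay = $2,847.92 − $949.36 = $1,898.56

$1,898.56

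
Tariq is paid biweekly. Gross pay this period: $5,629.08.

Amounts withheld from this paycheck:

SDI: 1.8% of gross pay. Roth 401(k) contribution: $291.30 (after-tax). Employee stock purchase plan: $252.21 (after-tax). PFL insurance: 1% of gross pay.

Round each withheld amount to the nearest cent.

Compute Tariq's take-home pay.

$4,927.96

PFL insurance: $5,629.08 × 0.01 = $56.29
SDI: $5,629.08 × 0.018 = $101.32
Roth 401(k) contribution: $291.30
Employee stock purchase plan: $252.21
Total deductions = $56.29 + $101.32 + $291.30 + $252.21 = $701.12
Net pay = $5,629.08 − $701.12 = $4,927.96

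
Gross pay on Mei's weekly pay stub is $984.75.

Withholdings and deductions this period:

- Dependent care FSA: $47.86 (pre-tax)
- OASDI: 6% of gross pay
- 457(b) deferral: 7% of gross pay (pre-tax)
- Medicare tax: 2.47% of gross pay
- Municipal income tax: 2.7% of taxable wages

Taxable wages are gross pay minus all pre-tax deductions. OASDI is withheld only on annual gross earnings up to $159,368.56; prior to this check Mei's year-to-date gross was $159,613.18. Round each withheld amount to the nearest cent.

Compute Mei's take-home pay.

$820.21

Dependent care FSA: $47.86
457(b) deferral: $984.75 × 0.07 = $68.93
Pre-tax total = $47.86 + $68.93 = $116.79
Taxable wages = $984.75 − $116.79 = $867.96
Municipal income tax: $867.96 × 0.027 = $23.43
Medicare tax: $984.75 × 0.0247 = $24.32
OASDI: annual cap $159,368.56 already reached (YTD $159,613.18), so $0.00
Total deductions = $47.86 + $68.93 + $23.43 + $24.32 + $0.00 = $164.54
Net pay = $984.75 − $164.54 = $820.21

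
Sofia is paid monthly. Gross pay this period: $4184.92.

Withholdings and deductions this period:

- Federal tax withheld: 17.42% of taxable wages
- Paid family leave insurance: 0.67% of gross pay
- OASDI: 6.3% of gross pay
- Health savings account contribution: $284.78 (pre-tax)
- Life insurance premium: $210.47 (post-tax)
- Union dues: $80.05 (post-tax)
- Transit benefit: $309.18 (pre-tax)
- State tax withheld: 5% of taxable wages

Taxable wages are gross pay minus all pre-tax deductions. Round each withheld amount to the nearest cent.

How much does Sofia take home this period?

$2203.65

Health savings account contribution: $284.78
Transit benefit: $309.18
Pre-tax total = $284.78 + $309.18 = $593.96
Taxable wages = $4184.92 − $593.96 = $3590.96
State tax withheld: $3590.96 × 0.05 = $179.55
Federal tax withheld: $3590.96 × 0.1742 = $625.55
OASDI: $4184.92 × 0.063 = $263.65
Paid family leave insurance: $4184.92 × 0.0067 = $28.04
Union dues: $80.05
Life insurance premium: $210.47
Total deductions = $284.78 + $309.18 + $179.55 + $625.55 + $263.65 + $28.04 + $80.05 + $210.47 = $1981.27
Net pay = $4184.92 − $1981.27 = $2203.65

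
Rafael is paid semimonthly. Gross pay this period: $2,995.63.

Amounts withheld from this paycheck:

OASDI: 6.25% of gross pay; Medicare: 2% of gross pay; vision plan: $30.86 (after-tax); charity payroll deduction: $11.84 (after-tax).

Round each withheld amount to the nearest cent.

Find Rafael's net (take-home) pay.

$2,705.79

OASDI: $2,995.63 × 0.0625 = $187.23
Medicare: $2,995.63 × 0.02 = $59.91
Vision plan: $30.86
Charity payroll deduction: $11.84
Total deductions = $187.23 + $59.91 + $30.86 + $11.84 = $289.84
Net pay = $2,995.63 − $289.84 = $2,705.79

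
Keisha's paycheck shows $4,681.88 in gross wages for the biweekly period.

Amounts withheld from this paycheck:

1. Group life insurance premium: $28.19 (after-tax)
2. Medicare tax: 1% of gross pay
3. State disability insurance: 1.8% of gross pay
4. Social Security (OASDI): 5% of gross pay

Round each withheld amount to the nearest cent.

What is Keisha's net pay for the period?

$4,288.51

Social Security (OASDI): $4,681.88 × 0.05 = $234.09
State disability insurance: $4,681.88 × 0.018 = $84.27
Medicare tax: $4,681.88 × 0.01 = $46.82
Group life insurance premium: $28.19
Total deductions = $234.09 + $84.27 + $46.82 + $28.19 = $393.37
Net pay = $4,681.88 − $393.37 = $4,288.51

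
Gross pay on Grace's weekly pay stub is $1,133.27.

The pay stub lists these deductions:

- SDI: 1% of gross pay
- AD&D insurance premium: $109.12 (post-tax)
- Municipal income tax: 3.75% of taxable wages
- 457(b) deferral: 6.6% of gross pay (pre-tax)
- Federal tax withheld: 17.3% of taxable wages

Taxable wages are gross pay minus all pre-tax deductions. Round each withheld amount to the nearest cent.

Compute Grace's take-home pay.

457(b) deferral: $1,133.27 × 0.066 = $74.80
Taxable wages = $1,133.27 − $74.80 = $1,058.47
Federal tax withheld: $1,058.47 × 0.173 = $183.12
Municipal income tax: $1,058.47 × 0.0375 = $39.69
SDI: $1,133.27 × 0.01 = $11.33
AD&D insurance premium: $109.12
Total deductions = $74.80 + $183.12 + $39.69 + $11.33 + $109.12 = $418.06
Net pay = $1,133.27 − $418.06 = $715.21

$715.21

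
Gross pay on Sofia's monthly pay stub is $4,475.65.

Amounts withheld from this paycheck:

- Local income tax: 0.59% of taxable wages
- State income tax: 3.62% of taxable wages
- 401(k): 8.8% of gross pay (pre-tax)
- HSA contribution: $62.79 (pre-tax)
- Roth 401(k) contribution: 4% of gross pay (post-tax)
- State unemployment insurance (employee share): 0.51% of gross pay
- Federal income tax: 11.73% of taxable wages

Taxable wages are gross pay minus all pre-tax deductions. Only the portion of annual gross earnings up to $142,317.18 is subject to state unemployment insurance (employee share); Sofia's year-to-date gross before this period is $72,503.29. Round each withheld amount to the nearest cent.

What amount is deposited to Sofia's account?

HSA contribution: $62.79
401(k): $4,475.65 × 0.088 = $393.86
Pre-tax total = $62.79 + $393.86 = $456.65
Taxable wages = $4,475.65 − $456.65 = $4,019.00
Federal income tax: $4,019.00 × 0.1173 = $471.43
State income tax: $4,019.00 × 0.0362 = $145.49
Local income tax: $4,019.00 × 0.0059 = $23.71
State unemployment insurance (employee share): cap not yet reached, full $4,475.65 is subject → $4,475.65 × 0.0051 = $22.83
Roth 401(k) contribution: $4,475.65 × 0.04 = $179.03
Total deductions = $62.79 + $393.86 + $471.43 + $145.49 + $23.71 + $22.83 + $179.03 = $1,299.14
Net pay = $4,475.65 − $1,299.14 = $3,176.51

$3,176.51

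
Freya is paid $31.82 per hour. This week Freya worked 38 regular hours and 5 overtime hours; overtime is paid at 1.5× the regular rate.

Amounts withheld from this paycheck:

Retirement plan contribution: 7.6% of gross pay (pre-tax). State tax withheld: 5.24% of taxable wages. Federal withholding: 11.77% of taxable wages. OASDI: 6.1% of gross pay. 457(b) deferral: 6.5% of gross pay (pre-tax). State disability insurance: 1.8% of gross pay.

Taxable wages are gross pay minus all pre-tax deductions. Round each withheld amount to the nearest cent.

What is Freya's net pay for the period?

$917.74

Regular pay: 38 × $31.82 = $1209.16
Overtime pay: 5 × $31.82 × 1.5 = $238.65
Gross pay = $1209.16 + $238.65 = $1447.81
Retirement plan contribution: $1447.81 × 0.076 = $110.03
457(b) deferral: $1447.81 × 0.065 = $94.11
Pre-tax total = $110.03 + $94.11 = $204.14
Taxable wages = $1447.81 − $204.14 = $1243.67
Federal withholding: $1243.67 × 0.1177 = $146.38
State tax withheld: $1243.67 × 0.0524 = $65.17
OASDI: $1447.81 × 0.061 = $88.32
State disability insurance: $1447.81 × 0.018 = $26.06
Total deductions = $110.03 + $94.11 + $146.38 + $65.17 + $88.32 + $26.06 = $530.07
Net pay = $1447.81 − $530.07 = $917.74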